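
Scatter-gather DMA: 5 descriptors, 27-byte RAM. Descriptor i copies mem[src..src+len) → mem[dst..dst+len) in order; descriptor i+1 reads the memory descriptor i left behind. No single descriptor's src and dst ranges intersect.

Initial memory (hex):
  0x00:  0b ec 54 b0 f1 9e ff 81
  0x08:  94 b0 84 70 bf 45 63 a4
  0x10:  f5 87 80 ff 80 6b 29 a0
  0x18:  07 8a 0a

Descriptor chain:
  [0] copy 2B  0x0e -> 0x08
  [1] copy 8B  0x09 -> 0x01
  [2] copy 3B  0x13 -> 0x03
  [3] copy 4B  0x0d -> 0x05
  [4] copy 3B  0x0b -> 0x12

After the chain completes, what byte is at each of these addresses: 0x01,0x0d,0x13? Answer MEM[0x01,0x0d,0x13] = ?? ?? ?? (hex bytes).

MEM[0x01,0x0d,0x13] = a4 45 bf

#0 dst[0x08+2] := {0x63,0xa4}
#1 dst[0x01+8] := {0xa4,0x84,0x70,0xbf,0x45,0x63,0xa4,0xf5}
#2 dst[0x03+3] := {0xff,0x80,0x6b}
#3 dst[0x05+4] := {0x45,0x63,0xa4,0xf5}
#4 dst[0x12+3] := {0x70,0xbf,0x45}
query mem[0x01]=0xa4, mem[0x0d]=0x45, mem[0x13]=0xbf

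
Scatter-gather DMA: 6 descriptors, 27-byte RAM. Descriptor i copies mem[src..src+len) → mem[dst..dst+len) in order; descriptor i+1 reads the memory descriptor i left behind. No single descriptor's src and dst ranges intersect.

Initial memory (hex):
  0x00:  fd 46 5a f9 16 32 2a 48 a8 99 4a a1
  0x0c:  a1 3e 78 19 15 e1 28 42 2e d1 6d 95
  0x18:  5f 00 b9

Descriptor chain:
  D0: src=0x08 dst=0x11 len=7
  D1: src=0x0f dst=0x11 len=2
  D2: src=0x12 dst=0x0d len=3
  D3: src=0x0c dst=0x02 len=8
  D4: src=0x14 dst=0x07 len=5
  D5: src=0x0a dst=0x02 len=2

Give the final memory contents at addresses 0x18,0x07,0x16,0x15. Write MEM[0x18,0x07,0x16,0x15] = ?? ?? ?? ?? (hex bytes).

D0: mem[0x11..0x17] <- [a8 99 4a a1 a1 3e 78]
D1: mem[0x11..0x12] <- [19 15]
D2: mem[0x0d..0x0f] <- [15 4a a1]
D3: mem[0x02..0x09] <- [a1 15 4a a1 15 19 15 4a]
D4: mem[0x07..0x0b] <- [a1 a1 3e 78 5f]
D5: mem[0x02..0x03] <- [78 5f]
query mem[0x18]=0x5f, mem[0x07]=0xa1, mem[0x16]=0x3e, mem[0x15]=0xa1

MEM[0x18,0x07,0x16,0x15] = 5f a1 3e a1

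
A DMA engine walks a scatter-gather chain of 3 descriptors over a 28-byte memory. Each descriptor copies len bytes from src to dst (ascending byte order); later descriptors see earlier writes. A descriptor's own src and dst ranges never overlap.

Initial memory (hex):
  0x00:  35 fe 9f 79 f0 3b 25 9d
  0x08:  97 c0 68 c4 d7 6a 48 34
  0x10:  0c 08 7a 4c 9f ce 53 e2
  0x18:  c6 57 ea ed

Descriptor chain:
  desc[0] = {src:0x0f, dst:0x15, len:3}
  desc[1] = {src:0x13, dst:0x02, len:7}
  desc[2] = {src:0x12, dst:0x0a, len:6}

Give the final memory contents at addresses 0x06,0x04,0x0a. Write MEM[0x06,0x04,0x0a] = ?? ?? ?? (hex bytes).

D0: mem[0x15..0x17] <- [34 0c 08]
D1: mem[0x02..0x08] <- [4c 9f 34 0c 08 c6 57]
D2: mem[0x0a..0x0f] <- [7a 4c 9f 34 0c 08]
query mem[0x06]=0x08, mem[0x04]=0x34, mem[0x0a]=0x7a

MEM[0x06,0x04,0x0a] = 08 34 7a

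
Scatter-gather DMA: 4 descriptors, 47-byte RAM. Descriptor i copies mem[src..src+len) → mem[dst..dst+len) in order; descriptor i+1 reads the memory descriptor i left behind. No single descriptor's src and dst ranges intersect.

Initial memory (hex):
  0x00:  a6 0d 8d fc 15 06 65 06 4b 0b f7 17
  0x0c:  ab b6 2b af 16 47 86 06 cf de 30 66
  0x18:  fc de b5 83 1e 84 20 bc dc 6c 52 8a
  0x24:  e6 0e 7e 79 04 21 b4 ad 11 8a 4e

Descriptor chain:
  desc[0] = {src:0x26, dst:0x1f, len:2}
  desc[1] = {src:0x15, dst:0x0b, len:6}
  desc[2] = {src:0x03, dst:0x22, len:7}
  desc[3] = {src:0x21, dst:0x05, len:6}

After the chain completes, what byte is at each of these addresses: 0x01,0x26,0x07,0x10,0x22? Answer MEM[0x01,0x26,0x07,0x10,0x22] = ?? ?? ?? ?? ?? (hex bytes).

  after D0: wrote 2B at 0x1f = 7e79
  after D1: wrote 6B at 0x0b = de3066fcdeb5
  after D2: wrote 7B at 0x22 = fc150665064b0b
  after D3: wrote 6B at 0x05 = 6cfc15066506
query mem[0x01]=0x0d, mem[0x26]=0x06, mem[0x07]=0x15, mem[0x10]=0xb5, mem[0x22]=0xfc

MEM[0x01,0x26,0x07,0x10,0x22] = 0d 06 15 b5 fc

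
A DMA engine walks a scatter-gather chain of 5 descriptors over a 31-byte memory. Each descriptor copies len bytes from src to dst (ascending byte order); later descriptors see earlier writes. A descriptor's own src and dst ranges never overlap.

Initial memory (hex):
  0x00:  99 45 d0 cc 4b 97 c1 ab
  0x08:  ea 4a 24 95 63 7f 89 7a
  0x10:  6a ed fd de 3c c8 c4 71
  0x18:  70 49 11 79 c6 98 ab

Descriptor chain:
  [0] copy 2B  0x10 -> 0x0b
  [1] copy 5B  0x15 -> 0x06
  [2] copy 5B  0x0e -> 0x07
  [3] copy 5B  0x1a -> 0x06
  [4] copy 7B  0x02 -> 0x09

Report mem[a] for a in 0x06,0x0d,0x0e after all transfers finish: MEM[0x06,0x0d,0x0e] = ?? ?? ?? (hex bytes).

D0: mem[0x0b..0x0c] <- [6a ed]
D1: mem[0x06..0x0a] <- [c8 c4 71 70 49]
D2: mem[0x07..0x0b] <- [89 7a 6a ed fd]
D3: mem[0x06..0x0a] <- [11 79 c6 98 ab]
D4: mem[0x09..0x0f] <- [d0 cc 4b 97 11 79 c6]
query mem[0x06]=0x11, mem[0x0d]=0x11, mem[0x0e]=0x79

MEM[0x06,0x0d,0x0e] = 11 11 79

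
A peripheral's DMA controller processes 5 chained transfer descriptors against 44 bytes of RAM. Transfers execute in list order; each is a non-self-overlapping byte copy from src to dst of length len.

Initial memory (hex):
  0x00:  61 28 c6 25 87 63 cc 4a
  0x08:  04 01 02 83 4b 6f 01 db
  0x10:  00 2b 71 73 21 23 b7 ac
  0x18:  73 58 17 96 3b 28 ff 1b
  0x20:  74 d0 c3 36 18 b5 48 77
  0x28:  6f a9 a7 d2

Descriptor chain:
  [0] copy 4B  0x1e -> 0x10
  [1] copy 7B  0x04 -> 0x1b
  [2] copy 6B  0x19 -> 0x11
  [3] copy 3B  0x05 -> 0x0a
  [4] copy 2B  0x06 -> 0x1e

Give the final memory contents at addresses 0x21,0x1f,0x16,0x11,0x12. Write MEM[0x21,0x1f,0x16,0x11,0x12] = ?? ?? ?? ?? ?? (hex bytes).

MEM[0x21,0x1f,0x16,0x11,0x12] = 02 4a 4a 58 17

  after D0: wrote 4B at 0x10 = ff1b74d0
  after D1: wrote 7B at 0x1b = 8763cc4a040102
  after D2: wrote 6B at 0x11 = 58178763cc4a
  after D3: wrote 3B at 0x0a = 63cc4a
  after D4: wrote 2B at 0x1e = cc4a
query mem[0x21]=0x02, mem[0x1f]=0x4a, mem[0x16]=0x4a, mem[0x11]=0x58, mem[0x12]=0x17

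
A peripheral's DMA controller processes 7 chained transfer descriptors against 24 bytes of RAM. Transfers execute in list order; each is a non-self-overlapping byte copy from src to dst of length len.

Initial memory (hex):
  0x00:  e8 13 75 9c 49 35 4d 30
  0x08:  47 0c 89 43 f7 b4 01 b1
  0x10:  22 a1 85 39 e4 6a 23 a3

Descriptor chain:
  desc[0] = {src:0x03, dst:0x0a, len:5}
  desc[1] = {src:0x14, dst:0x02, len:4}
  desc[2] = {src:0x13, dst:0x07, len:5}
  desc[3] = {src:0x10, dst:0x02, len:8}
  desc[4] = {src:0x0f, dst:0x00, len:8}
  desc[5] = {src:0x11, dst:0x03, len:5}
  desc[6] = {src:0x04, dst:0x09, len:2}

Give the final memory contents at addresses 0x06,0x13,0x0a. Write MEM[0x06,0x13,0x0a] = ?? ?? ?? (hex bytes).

[0] 0x03->0x0a len=5 : 9c 49 35 4d 30
[1] 0x14->0x02 len=4 : e4 6a 23 a3
[2] 0x13->0x07 len=5 : 39 e4 6a 23 a3
[3] 0x10->0x02 len=8 : 22 a1 85 39 e4 6a 23 a3
[4] 0x0f->0x00 len=8 : b1 22 a1 85 39 e4 6a 23
[5] 0x11->0x03 len=5 : a1 85 39 e4 6a
[6] 0x04->0x09 len=2 : 85 39
query mem[0x06]=0xe4, mem[0x13]=0x39, mem[0x0a]=0x39

MEM[0x06,0x13,0x0a] = e4 39 39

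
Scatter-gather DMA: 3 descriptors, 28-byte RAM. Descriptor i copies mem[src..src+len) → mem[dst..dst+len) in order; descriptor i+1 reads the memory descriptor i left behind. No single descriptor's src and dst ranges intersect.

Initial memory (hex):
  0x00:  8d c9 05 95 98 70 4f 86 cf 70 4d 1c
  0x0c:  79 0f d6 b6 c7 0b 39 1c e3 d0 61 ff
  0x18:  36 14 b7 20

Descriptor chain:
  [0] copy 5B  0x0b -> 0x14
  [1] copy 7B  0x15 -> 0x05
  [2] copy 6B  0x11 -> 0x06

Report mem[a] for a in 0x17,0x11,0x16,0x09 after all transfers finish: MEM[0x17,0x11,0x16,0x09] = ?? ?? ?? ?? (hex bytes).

  after D0: wrote 5B at 0x14 = 1c790fd6b6
  after D1: wrote 7B at 0x05 = 790fd6b614b720
  after D2: wrote 6B at 0x06 = 0b391c1c790f
query mem[0x17]=0xd6, mem[0x11]=0x0b, mem[0x16]=0x0f, mem[0x09]=0x1c

MEM[0x17,0x11,0x16,0x09] = d6 0b 0f 1c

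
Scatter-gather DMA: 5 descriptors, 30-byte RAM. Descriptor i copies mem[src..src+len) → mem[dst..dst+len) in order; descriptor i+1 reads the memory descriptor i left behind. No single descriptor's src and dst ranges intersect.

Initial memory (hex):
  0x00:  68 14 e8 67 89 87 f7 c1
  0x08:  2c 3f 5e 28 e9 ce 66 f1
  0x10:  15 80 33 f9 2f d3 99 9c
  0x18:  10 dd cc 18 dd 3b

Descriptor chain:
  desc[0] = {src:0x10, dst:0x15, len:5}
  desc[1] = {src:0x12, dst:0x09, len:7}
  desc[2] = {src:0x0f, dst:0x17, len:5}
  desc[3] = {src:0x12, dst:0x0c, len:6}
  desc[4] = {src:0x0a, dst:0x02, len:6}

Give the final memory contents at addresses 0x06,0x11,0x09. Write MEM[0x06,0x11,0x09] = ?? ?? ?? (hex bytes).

#0 dst[0x15+5] := {0x15,0x80,0x33,0xf9,0x2f}
#1 dst[0x09+7] := {0x33,0xf9,0x2f,0x15,0x80,0x33,0xf9}
#2 dst[0x17+5] := {0xf9,0x15,0x80,0x33,0xf9}
#3 dst[0x0c+6] := {0x33,0xf9,0x2f,0x15,0x80,0xf9}
#4 dst[0x02+6] := {0xf9,0x2f,0x33,0xf9,0x2f,0x15}
query mem[0x06]=0x2f, mem[0x11]=0xf9, mem[0x09]=0x33

MEM[0x06,0x11,0x09] = 2f f9 33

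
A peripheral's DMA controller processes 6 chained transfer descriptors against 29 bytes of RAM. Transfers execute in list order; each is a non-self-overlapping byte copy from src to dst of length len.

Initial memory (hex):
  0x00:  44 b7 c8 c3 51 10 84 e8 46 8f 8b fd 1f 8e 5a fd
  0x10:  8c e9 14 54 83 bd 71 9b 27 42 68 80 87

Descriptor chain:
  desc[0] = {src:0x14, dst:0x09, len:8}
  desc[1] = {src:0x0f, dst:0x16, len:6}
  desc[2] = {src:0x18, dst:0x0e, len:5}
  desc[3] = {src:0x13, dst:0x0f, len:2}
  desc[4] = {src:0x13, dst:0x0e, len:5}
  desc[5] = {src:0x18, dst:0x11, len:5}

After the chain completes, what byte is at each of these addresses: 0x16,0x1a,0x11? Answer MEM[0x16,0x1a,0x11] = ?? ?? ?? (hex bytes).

  after D0: wrote 8B at 0x09 = 83bd719b27426880
  after D1: wrote 6B at 0x16 = 6880e9145483
  after D2: wrote 5B at 0x0e = e914548387
  after D3: wrote 2B at 0x0f = 5483
  after D4: wrote 5B at 0x0e = 5483bd6880
  after D5: wrote 5B at 0x11 = e914548387
query mem[0x16]=0x68, mem[0x1a]=0x54, mem[0x11]=0xe9

MEM[0x16,0x1a,0x11] = 68 54 e9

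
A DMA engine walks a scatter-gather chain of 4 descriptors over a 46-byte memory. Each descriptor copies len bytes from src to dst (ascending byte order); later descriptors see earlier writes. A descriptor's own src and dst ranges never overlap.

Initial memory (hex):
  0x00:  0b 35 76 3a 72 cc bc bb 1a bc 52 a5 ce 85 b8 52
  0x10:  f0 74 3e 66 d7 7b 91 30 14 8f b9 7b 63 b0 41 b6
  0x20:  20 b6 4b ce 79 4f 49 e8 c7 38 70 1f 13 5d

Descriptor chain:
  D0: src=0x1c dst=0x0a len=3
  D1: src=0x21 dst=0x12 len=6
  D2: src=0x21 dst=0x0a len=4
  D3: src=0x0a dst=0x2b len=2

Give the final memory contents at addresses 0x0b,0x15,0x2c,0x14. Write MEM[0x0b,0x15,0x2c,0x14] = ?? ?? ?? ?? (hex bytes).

MEM[0x0b,0x15,0x2c,0x14] = 4b 79 4b ce

  after D0: wrote 3B at 0x0a = 63b041
  after D1: wrote 6B at 0x12 = b64bce794f49
  after D2: wrote 4B at 0x0a = b64bce79
  after D3: wrote 2B at 0x2b = b64b
query mem[0x0b]=0x4b, mem[0x15]=0x79, mem[0x2c]=0x4b, mem[0x14]=0xce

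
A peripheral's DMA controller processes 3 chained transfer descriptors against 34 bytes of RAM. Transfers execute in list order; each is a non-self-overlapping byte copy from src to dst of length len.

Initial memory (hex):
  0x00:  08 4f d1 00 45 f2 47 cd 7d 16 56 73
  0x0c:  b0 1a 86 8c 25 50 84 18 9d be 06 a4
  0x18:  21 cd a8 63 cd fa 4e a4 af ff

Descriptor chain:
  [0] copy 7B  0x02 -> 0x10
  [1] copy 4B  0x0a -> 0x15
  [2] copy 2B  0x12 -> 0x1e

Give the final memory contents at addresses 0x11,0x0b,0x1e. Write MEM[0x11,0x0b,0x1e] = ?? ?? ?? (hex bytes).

#0 dst[0x10+7] := {0xd1,0x00,0x45,0xf2,0x47,0xcd,0x7d}
#1 dst[0x15+4] := {0x56,0x73,0xb0,0x1a}
#2 dst[0x1e+2] := {0x45,0xf2}
query mem[0x11]=0x00, mem[0x0b]=0x73, mem[0x1e]=0x45

MEM[0x11,0x0b,0x1e] = 00 73 45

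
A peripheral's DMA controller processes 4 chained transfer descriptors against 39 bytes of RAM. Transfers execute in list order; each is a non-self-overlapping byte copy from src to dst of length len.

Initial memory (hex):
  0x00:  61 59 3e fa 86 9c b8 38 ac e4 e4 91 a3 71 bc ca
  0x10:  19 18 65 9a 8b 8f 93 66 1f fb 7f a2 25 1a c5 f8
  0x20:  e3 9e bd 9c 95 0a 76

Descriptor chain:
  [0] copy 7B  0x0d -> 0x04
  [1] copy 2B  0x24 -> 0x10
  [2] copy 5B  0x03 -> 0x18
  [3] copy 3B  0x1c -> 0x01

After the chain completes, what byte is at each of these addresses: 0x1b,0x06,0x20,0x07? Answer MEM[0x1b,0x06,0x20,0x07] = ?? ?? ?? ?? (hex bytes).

MEM[0x1b,0x06,0x20,0x07] = ca ca e3 19

#0 dst[0x04+7] := {0x71,0xbc,0xca,0x19,0x18,0x65,0x9a}
#1 dst[0x10+2] := {0x95,0x0a}
#2 dst[0x18+5] := {0xfa,0x71,0xbc,0xca,0x19}
#3 dst[0x01+3] := {0x19,0x1a,0xc5}
query mem[0x1b]=0xca, mem[0x06]=0xca, mem[0x20]=0xe3, mem[0x07]=0x19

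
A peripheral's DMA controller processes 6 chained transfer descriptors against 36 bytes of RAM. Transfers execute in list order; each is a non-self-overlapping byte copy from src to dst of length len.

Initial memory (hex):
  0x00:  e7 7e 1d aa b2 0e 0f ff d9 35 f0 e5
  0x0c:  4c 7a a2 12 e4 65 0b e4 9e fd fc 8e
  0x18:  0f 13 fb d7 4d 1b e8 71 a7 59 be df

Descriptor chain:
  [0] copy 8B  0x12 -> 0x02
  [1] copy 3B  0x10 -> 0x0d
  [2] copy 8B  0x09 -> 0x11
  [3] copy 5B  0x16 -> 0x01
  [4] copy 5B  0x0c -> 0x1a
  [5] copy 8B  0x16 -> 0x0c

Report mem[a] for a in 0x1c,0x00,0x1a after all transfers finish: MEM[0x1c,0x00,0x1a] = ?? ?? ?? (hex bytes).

MEM[0x1c,0x00,0x1a] = 65 e7 4c

  after D0: wrote 8B at 0x02 = 0be49efdfc8e0f13
  after D1: wrote 3B at 0x0d = e4650b
  after D2: wrote 8B at 0x11 = 13f0e54ce4650be4
  after D3: wrote 5B at 0x01 = 650be413fb
  after D4: wrote 5B at 0x1a = 4ce4650be4
  after D5: wrote 8B at 0x0c = 650be4134ce4650b
query mem[0x1c]=0x65, mem[0x00]=0xe7, mem[0x1a]=0x4c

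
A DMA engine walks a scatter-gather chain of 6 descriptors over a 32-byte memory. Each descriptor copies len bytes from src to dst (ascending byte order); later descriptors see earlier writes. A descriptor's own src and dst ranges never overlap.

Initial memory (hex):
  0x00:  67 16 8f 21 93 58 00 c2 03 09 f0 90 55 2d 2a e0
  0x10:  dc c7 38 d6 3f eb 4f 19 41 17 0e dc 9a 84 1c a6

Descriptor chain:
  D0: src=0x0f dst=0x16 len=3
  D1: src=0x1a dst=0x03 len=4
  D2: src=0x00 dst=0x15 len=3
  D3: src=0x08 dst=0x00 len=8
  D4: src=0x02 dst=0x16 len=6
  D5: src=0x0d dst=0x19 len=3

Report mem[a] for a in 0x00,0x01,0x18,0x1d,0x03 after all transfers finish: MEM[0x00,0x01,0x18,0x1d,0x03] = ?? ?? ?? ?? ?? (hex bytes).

MEM[0x00,0x01,0x18,0x1d,0x03] = 03 09 55 84 90

#0 dst[0x16+3] := {0xe0,0xdc,0xc7}
#1 dst[0x03+4] := {0x0e,0xdc,0x9a,0x84}
#2 dst[0x15+3] := {0x67,0x16,0x8f}
#3 dst[0x00+8] := {0x03,0x09,0xf0,0x90,0x55,0x2d,0x2a,0xe0}
#4 dst[0x16+6] := {0xf0,0x90,0x55,0x2d,0x2a,0xe0}
#5 dst[0x19+3] := {0x2d,0x2a,0xe0}
query mem[0x00]=0x03, mem[0x01]=0x09, mem[0x18]=0x55, mem[0x1d]=0x84, mem[0x03]=0x90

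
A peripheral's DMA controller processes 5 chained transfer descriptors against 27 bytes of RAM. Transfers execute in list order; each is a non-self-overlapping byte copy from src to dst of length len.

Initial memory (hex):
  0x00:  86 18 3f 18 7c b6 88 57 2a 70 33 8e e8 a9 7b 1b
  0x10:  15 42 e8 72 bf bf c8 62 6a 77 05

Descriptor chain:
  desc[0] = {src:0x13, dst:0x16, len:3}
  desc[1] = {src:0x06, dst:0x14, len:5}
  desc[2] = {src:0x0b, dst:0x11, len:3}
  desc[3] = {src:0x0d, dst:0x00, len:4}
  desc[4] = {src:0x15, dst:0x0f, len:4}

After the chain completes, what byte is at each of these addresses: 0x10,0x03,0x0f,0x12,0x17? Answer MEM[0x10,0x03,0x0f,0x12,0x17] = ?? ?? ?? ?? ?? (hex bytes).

  after D0: wrote 3B at 0x16 = 72bfbf
  after D1: wrote 5B at 0x14 = 88572a7033
  after D2: wrote 3B at 0x11 = 8ee8a9
  after D3: wrote 4B at 0x00 = a97b1b15
  after D4: wrote 4B at 0x0f = 572a7033
query mem[0x10]=0x2a, mem[0x03]=0x15, mem[0x0f]=0x57, mem[0x12]=0x33, mem[0x17]=0x70

MEM[0x10,0x03,0x0f,0x12,0x17] = 2a 15 57 33 70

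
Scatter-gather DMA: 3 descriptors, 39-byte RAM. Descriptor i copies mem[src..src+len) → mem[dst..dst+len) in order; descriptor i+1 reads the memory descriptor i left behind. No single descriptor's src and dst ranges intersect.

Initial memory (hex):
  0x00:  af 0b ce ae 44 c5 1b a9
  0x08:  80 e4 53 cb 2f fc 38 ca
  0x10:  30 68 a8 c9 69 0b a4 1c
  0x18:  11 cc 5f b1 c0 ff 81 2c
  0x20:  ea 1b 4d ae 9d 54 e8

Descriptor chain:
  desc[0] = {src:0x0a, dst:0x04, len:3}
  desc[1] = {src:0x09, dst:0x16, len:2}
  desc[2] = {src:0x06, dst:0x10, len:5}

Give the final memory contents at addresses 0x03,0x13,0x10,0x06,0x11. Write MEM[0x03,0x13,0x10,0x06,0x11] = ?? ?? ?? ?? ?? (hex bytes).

MEM[0x03,0x13,0x10,0x06,0x11] = ae e4 2f 2f a9

#0 dst[0x04+3] := {0x53,0xcb,0x2f}
#1 dst[0x16+2] := {0xe4,0x53}
#2 dst[0x10+5] := {0x2f,0xa9,0x80,0xe4,0x53}
query mem[0x03]=0xae, mem[0x13]=0xe4, mem[0x10]=0x2f, mem[0x06]=0x2f, mem[0x11]=0xa9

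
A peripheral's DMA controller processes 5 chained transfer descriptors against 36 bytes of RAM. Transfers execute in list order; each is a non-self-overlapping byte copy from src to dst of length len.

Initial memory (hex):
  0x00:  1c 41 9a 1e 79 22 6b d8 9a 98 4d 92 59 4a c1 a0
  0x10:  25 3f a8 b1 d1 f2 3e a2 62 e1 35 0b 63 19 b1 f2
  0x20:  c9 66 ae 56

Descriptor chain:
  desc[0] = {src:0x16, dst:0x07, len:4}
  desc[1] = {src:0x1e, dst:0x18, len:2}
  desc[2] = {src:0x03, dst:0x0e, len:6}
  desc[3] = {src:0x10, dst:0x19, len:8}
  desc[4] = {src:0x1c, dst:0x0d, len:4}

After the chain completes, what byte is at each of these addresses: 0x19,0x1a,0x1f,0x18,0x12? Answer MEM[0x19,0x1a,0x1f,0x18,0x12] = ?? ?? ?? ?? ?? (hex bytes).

MEM[0x19,0x1a,0x1f,0x18,0x12] = 22 6b 3e b1 3e

#0 dst[0x07+4] := {0x3e,0xa2,0x62,0xe1}
#1 dst[0x18+2] := {0xb1,0xf2}
#2 dst[0x0e+6] := {0x1e,0x79,0x22,0x6b,0x3e,0xa2}
#3 dst[0x19+8] := {0x22,0x6b,0x3e,0xa2,0xd1,0xf2,0x3e,0xa2}
#4 dst[0x0d+4] := {0xa2,0xd1,0xf2,0x3e}
query mem[0x19]=0x22, mem[0x1a]=0x6b, mem[0x1f]=0x3e, mem[0x18]=0xb1, mem[0x12]=0x3e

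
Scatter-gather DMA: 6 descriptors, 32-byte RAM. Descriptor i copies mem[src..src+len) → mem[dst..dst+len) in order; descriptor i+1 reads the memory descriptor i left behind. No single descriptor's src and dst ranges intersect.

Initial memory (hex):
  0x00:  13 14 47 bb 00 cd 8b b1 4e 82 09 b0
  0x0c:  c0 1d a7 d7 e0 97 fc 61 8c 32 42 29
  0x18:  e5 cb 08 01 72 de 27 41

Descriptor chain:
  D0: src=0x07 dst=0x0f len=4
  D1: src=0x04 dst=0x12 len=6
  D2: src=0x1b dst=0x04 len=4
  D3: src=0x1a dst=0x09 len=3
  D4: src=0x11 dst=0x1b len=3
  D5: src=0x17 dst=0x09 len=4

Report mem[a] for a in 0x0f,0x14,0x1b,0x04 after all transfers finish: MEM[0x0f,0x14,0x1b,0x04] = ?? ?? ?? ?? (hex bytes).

MEM[0x0f,0x14,0x1b,0x04] = b1 8b 82 01

D0: mem[0x0f..0x12] <- [b1 4e 82 09]
D1: mem[0x12..0x17] <- [00 cd 8b b1 4e 82]
D2: mem[0x04..0x07] <- [01 72 de 27]
D3: mem[0x09..0x0b] <- [08 01 72]
D4: mem[0x1b..0x1d] <- [82 00 cd]
D5: mem[0x09..0x0c] <- [82 e5 cb 08]
query mem[0x0f]=0xb1, mem[0x14]=0x8b, mem[0x1b]=0x82, mem[0x04]=0x01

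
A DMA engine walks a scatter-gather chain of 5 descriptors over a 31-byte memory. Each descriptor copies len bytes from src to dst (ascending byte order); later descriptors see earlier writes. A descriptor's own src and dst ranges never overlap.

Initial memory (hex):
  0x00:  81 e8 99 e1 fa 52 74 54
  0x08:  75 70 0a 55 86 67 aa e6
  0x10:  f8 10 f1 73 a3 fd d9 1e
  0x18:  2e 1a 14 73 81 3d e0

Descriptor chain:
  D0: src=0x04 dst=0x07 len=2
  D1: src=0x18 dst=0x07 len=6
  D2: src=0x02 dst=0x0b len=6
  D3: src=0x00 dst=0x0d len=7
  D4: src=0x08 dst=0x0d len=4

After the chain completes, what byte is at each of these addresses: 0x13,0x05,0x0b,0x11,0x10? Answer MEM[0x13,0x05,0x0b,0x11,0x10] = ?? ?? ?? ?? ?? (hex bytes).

MEM[0x13,0x05,0x0b,0x11,0x10] = 74 52 99 fa 99

[0] 0x04->0x07 len=2 : fa 52
[1] 0x18->0x07 len=6 : 2e 1a 14 73 81 3d
[2] 0x02->0x0b len=6 : 99 e1 fa 52 74 2e
[3] 0x00->0x0d len=7 : 81 e8 99 e1 fa 52 74
[4] 0x08->0x0d len=4 : 1a 14 73 99
query mem[0x13]=0x74, mem[0x05]=0x52, mem[0x0b]=0x99, mem[0x11]=0xfa, mem[0x10]=0x99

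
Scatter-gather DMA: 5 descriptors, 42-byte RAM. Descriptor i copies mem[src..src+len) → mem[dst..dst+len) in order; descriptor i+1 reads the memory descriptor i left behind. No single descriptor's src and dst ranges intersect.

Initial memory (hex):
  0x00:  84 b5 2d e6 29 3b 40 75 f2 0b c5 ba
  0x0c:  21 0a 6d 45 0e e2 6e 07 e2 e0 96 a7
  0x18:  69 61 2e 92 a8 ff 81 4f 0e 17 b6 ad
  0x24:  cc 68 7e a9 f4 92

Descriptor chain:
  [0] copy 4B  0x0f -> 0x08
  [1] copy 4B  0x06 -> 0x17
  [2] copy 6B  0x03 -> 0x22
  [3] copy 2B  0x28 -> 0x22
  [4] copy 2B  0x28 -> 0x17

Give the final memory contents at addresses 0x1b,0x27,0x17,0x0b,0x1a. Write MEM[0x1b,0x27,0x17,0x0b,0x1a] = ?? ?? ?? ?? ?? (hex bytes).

MEM[0x1b,0x27,0x17,0x0b,0x1a] = 92 45 f4 6e 0e

D0: mem[0x08..0x0b] <- [45 0e e2 6e]
D1: mem[0x17..0x1a] <- [40 75 45 0e]
D2: mem[0x22..0x27] <- [e6 29 3b 40 75 45]
D3: mem[0x22..0x23] <- [f4 92]
D4: mem[0x17..0x18] <- [f4 92]
query mem[0x1b]=0x92, mem[0x27]=0x45, mem[0x17]=0xf4, mem[0x0b]=0x6e, mem[0x1a]=0x0e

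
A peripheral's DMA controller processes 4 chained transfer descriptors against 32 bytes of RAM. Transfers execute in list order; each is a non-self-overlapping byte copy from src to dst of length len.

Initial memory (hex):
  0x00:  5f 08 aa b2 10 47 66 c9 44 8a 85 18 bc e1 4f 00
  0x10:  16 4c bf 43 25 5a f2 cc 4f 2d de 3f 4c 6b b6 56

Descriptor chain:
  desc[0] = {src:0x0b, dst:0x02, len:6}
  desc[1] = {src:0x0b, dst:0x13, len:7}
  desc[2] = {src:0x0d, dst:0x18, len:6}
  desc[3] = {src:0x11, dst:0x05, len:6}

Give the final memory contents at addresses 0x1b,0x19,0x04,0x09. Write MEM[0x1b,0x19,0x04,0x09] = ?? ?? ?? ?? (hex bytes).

[0] 0x0b->0x02 len=6 : 18 bc e1 4f 00 16
[1] 0x0b->0x13 len=7 : 18 bc e1 4f 00 16 4c
[2] 0x0d->0x18 len=6 : e1 4f 00 16 4c bf
[3] 0x11->0x05 len=6 : 4c bf 18 bc e1 4f
query mem[0x1b]=0x16, mem[0x19]=0x4f, mem[0x04]=0xe1, mem[0x09]=0xe1

MEM[0x1b,0x19,0x04,0x09] = 16 4f e1 e1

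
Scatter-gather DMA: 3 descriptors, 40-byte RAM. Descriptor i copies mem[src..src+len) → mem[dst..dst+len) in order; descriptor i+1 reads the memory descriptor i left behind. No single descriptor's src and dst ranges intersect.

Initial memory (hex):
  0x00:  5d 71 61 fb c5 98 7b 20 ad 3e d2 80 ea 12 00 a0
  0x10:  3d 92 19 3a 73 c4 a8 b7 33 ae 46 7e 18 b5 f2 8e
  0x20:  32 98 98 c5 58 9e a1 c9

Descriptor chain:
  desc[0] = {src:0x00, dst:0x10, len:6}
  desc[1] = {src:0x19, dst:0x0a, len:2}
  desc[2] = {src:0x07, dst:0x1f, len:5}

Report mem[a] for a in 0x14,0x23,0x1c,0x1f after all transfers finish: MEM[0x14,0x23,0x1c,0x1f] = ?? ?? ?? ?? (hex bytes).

  after D0: wrote 6B at 0x10 = 5d7161fbc598
  after D1: wrote 2B at 0x0a = ae46
  after D2: wrote 5B at 0x1f = 20ad3eae46
query mem[0x14]=0xc5, mem[0x23]=0x46, mem[0x1c]=0x18, mem[0x1f]=0x20

MEM[0x14,0x23,0x1c,0x1f] = c5 46 18 20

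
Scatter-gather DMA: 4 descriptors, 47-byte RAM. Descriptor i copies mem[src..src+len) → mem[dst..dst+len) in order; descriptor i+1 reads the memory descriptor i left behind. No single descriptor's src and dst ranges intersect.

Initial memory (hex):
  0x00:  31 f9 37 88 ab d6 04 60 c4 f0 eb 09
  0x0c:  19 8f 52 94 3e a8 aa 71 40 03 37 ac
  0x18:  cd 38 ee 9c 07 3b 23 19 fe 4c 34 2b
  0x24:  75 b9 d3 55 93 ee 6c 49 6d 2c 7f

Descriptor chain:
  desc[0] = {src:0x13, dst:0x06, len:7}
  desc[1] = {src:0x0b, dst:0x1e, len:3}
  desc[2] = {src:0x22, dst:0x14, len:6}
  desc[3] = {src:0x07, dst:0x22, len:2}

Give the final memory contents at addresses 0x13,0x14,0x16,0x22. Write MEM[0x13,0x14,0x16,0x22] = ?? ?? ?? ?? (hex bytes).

[0] 0x13->0x06 len=7 : 71 40 03 37 ac cd 38
[1] 0x0b->0x1e len=3 : cd 38 8f
[2] 0x22->0x14 len=6 : 34 2b 75 b9 d3 55
[3] 0x07->0x22 len=2 : 40 03
query mem[0x13]=0x71, mem[0x14]=0x34, mem[0x16]=0x75, mem[0x22]=0x40

MEM[0x13,0x14,0x16,0x22] = 71 34 75 40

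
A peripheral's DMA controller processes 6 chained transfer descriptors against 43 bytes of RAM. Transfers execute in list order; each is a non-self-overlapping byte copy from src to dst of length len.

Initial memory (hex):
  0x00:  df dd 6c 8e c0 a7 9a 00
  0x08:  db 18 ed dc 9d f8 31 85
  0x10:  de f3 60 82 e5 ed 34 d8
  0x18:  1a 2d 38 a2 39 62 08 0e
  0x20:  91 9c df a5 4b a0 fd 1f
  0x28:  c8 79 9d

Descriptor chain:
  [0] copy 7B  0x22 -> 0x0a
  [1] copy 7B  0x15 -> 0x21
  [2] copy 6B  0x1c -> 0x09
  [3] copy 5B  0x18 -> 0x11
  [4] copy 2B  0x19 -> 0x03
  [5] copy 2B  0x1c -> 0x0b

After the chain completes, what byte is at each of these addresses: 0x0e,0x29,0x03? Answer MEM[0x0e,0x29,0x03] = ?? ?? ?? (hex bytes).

#0 dst[0x0a+7] := {0xdf,0xa5,0x4b,0xa0,0xfd,0x1f,0xc8}
#1 dst[0x21+7] := {0xed,0x34,0xd8,0x1a,0x2d,0x38,0xa2}
#2 dst[0x09+6] := {0x39,0x62,0x08,0x0e,0x91,0xed}
#3 dst[0x11+5] := {0x1a,0x2d,0x38,0xa2,0x39}
#4 dst[0x03+2] := {0x2d,0x38}
#5 dst[0x0b+2] := {0x39,0x62}
query mem[0x0e]=0xed, mem[0x29]=0x79, mem[0x03]=0x2d

MEM[0x0e,0x29,0x03] = ed 79 2d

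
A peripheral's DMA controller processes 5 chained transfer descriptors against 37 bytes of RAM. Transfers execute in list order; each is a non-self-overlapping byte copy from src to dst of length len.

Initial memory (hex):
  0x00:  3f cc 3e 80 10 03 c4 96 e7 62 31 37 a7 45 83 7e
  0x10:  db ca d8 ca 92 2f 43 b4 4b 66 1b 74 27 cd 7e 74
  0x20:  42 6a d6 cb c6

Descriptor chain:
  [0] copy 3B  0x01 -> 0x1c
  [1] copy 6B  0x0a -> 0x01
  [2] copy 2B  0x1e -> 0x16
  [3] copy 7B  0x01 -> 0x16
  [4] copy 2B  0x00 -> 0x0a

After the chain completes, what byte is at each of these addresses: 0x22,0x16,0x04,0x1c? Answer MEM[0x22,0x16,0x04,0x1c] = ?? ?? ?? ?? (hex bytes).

MEM[0x22,0x16,0x04,0x1c] = d6 31 45 96

#0 dst[0x1c+3] := {0xcc,0x3e,0x80}
#1 dst[0x01+6] := {0x31,0x37,0xa7,0x45,0x83,0x7e}
#2 dst[0x16+2] := {0x80,0x74}
#3 dst[0x16+7] := {0x31,0x37,0xa7,0x45,0x83,0x7e,0x96}
#4 dst[0x0a+2] := {0x3f,0x31}
query mem[0x22]=0xd6, mem[0x16]=0x31, mem[0x04]=0x45, mem[0x1c]=0x96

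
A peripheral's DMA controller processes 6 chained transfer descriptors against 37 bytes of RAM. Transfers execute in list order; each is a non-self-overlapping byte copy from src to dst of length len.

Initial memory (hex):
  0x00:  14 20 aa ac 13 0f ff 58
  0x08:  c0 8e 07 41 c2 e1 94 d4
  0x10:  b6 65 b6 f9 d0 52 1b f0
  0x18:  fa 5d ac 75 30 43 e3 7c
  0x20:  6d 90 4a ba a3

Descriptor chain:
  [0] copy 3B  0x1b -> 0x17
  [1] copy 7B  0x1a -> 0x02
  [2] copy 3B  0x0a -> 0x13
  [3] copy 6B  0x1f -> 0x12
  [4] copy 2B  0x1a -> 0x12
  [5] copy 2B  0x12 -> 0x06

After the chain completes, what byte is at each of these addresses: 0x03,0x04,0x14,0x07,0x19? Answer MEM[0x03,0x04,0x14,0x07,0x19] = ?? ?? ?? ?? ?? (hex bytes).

MEM[0x03,0x04,0x14,0x07,0x19] = 75 30 90 75 43

D0: mem[0x17..0x19] <- [75 30 43]
D1: mem[0x02..0x08] <- [ac 75 30 43 e3 7c 6d]
D2: mem[0x13..0x15] <- [07 41 c2]
D3: mem[0x12..0x17] <- [7c 6d 90 4a ba a3]
D4: mem[0x12..0x13] <- [ac 75]
D5: mem[0x06..0x07] <- [ac 75]
query mem[0x03]=0x75, mem[0x04]=0x30, mem[0x14]=0x90, mem[0x07]=0x75, mem[0x19]=0x43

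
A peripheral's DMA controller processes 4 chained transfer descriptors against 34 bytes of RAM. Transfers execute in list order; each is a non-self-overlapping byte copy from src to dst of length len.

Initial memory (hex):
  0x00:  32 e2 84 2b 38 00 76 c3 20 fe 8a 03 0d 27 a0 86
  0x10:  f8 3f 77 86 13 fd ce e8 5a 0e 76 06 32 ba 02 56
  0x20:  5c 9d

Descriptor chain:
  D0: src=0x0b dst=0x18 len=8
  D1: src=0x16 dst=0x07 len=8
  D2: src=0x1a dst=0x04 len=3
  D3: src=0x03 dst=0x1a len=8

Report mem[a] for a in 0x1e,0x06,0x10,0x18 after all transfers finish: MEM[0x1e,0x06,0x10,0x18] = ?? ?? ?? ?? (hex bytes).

MEM[0x1e,0x06,0x10,0x18] = ce 86 f8 03

D0: mem[0x18..0x1f] <- [03 0d 27 a0 86 f8 3f 77]
D1: mem[0x07..0x0e] <- [ce e8 03 0d 27 a0 86 f8]
D2: mem[0x04..0x06] <- [27 a0 86]
D3: mem[0x1a..0x21] <- [2b 27 a0 86 ce e8 03 0d]
query mem[0x1e]=0xce, mem[0x06]=0x86, mem[0x10]=0xf8, mem[0x18]=0x03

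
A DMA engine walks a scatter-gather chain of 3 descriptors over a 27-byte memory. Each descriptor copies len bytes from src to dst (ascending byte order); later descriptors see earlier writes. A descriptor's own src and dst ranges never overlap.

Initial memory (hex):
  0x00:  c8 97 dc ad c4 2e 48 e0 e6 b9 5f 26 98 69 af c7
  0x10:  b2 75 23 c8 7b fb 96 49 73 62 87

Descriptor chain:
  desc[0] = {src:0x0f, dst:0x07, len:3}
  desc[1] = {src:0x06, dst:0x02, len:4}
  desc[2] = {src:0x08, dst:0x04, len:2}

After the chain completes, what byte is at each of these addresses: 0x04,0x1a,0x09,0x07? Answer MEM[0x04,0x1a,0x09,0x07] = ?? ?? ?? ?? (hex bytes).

#0 dst[0x07+3] := {0xc7,0xb2,0x75}
#1 dst[0x02+4] := {0x48,0xc7,0xb2,0x75}
#2 dst[0x04+2] := {0xb2,0x75}
query mem[0x04]=0xb2, mem[0x1a]=0x87, mem[0x09]=0x75, mem[0x07]=0xc7

MEM[0x04,0x1a,0x09,0x07] = b2 87 75 c7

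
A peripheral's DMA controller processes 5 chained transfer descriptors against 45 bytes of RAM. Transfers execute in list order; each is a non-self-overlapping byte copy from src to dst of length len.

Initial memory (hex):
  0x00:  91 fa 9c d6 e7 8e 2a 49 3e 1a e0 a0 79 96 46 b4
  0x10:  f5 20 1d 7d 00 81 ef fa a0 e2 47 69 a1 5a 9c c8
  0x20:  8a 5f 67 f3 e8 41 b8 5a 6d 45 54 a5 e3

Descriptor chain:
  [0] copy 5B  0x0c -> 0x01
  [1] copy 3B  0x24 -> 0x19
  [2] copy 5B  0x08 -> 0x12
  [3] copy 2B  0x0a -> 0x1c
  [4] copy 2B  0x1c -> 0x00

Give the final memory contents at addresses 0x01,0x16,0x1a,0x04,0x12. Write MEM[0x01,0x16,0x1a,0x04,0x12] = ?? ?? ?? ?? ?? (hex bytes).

MEM[0x01,0x16,0x1a,0x04,0x12] = a0 79 41 b4 3e

[0] 0x0c->0x01 len=5 : 79 96 46 b4 f5
[1] 0x24->0x19 len=3 : e8 41 b8
[2] 0x08->0x12 len=5 : 3e 1a e0 a0 79
[3] 0x0a->0x1c len=2 : e0 a0
[4] 0x1c->0x00 len=2 : e0 a0
query mem[0x01]=0xa0, mem[0x16]=0x79, mem[0x1a]=0x41, mem[0x04]=0xb4, mem[0x12]=0x3e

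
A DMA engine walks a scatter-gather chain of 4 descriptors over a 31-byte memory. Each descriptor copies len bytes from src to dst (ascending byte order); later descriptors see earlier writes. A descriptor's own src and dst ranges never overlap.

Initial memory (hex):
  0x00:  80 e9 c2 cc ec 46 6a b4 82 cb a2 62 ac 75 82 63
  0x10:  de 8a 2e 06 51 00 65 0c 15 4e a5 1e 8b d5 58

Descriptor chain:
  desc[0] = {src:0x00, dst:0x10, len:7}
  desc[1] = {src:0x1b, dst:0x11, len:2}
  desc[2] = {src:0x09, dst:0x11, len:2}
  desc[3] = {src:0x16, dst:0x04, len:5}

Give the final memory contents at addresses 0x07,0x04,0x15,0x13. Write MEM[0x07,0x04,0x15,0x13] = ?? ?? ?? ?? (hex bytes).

[0] 0x00->0x10 len=7 : 80 e9 c2 cc ec 46 6a
[1] 0x1b->0x11 len=2 : 1e 8b
[2] 0x09->0x11 len=2 : cb a2
[3] 0x16->0x04 len=5 : 6a 0c 15 4e a5
query mem[0x07]=0x4e, mem[0x04]=0x6a, mem[0x15]=0x46, mem[0x13]=0xcc

MEM[0x07,0x04,0x15,0x13] = 4e 6a 46 cc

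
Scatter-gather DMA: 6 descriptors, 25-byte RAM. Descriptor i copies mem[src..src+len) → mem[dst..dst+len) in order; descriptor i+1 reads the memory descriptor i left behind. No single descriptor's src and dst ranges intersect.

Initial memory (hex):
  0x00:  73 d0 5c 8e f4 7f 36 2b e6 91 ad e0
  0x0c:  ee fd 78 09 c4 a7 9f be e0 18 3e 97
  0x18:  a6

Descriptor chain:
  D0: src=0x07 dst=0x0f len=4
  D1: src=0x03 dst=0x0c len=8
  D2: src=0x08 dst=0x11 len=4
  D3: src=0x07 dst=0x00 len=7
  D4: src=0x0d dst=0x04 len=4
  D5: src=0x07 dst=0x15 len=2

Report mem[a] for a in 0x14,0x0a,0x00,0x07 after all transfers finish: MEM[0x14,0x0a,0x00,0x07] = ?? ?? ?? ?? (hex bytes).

MEM[0x14,0x0a,0x00,0x07] = e0 ad 2b 2b

[0] 0x07->0x0f len=4 : 2b e6 91 ad
[1] 0x03->0x0c len=8 : 8e f4 7f 36 2b e6 91 ad
[2] 0x08->0x11 len=4 : e6 91 ad e0
[3] 0x07->0x00 len=7 : 2b e6 91 ad e0 8e f4
[4] 0x0d->0x04 len=4 : f4 7f 36 2b
[5] 0x07->0x15 len=2 : 2b e6
query mem[0x14]=0xe0, mem[0x0a]=0xad, mem[0x00]=0x2b, mem[0x07]=0x2b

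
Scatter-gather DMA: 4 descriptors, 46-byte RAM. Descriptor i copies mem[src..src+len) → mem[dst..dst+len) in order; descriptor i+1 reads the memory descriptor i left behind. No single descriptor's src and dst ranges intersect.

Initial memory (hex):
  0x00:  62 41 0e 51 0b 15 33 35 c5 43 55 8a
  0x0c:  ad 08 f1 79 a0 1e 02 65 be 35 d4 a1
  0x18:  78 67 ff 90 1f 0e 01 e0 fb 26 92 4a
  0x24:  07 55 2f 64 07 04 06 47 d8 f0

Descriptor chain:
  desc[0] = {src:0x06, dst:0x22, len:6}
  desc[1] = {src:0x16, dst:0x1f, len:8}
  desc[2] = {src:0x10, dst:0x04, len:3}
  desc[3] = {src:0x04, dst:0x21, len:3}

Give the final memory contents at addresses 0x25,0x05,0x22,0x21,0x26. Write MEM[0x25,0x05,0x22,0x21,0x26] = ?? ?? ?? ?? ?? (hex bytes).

[0] 0x06->0x22 len=6 : 33 35 c5 43 55 8a
[1] 0x16->0x1f len=8 : d4 a1 78 67 ff 90 1f 0e
[2] 0x10->0x04 len=3 : a0 1e 02
[3] 0x04->0x21 len=3 : a0 1e 02
query mem[0x25]=0x1f, mem[0x05]=0x1e, mem[0x22]=0x1e, mem[0x21]=0xa0, mem[0x26]=0x0e

MEM[0x25,0x05,0x22,0x21,0x26] = 1f 1e 1e a0 0e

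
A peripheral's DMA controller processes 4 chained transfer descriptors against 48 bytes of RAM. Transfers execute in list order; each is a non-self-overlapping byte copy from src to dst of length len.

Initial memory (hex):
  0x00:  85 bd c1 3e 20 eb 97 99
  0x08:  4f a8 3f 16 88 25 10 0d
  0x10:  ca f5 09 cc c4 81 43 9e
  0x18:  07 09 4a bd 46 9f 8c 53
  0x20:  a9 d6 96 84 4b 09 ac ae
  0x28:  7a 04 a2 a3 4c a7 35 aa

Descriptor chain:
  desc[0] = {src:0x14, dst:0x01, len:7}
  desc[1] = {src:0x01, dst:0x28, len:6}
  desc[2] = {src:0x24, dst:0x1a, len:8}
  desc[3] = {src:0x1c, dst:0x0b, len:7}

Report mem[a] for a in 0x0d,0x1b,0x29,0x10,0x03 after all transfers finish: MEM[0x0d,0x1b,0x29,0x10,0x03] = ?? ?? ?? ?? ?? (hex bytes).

D0: mem[0x01..0x07] <- [c4 81 43 9e 07 09 4a]
D1: mem[0x28..0x2d] <- [c4 81 43 9e 07 09]
D2: mem[0x1a..0x21] <- [4b 09 ac ae c4 81 43 9e]
D3: mem[0x0b..0x11] <- [ac ae c4 81 43 9e 96]
query mem[0x0d]=0xc4, mem[0x1b]=0x09, mem[0x29]=0x81, mem[0x10]=0x9e, mem[0x03]=0x43

MEM[0x0d,0x1b,0x29,0x10,0x03] = c4 09 81 9e 43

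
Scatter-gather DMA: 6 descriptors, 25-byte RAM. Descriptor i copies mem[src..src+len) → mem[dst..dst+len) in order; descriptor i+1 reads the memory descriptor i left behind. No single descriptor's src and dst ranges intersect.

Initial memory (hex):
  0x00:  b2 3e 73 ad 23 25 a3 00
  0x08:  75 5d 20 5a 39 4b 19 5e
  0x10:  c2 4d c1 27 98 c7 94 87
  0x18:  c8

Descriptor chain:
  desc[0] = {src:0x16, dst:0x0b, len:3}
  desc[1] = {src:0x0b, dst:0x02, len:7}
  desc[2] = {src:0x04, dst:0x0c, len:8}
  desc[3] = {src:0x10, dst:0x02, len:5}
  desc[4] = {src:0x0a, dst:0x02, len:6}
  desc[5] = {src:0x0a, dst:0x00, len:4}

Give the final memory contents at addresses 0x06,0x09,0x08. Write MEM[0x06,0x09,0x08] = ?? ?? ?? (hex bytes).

MEM[0x06,0x09,0x08] = 5e 5d 4d

[0] 0x16->0x0b len=3 : 94 87 c8
[1] 0x0b->0x02 len=7 : 94 87 c8 19 5e c2 4d
[2] 0x04->0x0c len=8 : c8 19 5e c2 4d 5d 20 94
[3] 0x10->0x02 len=5 : 4d 5d 20 94 98
[4] 0x0a->0x02 len=6 : 20 94 c8 19 5e c2
[5] 0x0a->0x00 len=4 : 20 94 c8 19
query mem[0x06]=0x5e, mem[0x09]=0x5d, mem[0x08]=0x4d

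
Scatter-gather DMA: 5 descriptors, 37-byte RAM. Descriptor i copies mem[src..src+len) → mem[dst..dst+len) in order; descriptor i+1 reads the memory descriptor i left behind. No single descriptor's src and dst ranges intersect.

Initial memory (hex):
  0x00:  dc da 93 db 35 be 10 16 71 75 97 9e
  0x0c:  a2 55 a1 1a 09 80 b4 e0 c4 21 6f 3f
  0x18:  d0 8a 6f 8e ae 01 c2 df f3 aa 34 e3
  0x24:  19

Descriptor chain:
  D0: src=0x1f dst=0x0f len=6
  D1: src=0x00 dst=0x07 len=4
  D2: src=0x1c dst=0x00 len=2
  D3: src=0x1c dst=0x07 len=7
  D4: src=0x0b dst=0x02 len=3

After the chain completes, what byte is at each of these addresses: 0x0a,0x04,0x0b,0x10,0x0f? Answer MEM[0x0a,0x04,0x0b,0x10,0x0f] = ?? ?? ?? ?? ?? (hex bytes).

MEM[0x0a,0x04,0x0b,0x10,0x0f] = df 34 f3 f3 df

#0 dst[0x0f+6] := {0xdf,0xf3,0xaa,0x34,0xe3,0x19}
#1 dst[0x07+4] := {0xdc,0xda,0x93,0xdb}
#2 dst[0x00+2] := {0xae,0x01}
#3 dst[0x07+7] := {0xae,0x01,0xc2,0xdf,0xf3,0xaa,0x34}
#4 dst[0x02+3] := {0xf3,0xaa,0x34}
query mem[0x0a]=0xdf, mem[0x04]=0x34, mem[0x0b]=0xf3, mem[0x10]=0xf3, mem[0x0f]=0xdf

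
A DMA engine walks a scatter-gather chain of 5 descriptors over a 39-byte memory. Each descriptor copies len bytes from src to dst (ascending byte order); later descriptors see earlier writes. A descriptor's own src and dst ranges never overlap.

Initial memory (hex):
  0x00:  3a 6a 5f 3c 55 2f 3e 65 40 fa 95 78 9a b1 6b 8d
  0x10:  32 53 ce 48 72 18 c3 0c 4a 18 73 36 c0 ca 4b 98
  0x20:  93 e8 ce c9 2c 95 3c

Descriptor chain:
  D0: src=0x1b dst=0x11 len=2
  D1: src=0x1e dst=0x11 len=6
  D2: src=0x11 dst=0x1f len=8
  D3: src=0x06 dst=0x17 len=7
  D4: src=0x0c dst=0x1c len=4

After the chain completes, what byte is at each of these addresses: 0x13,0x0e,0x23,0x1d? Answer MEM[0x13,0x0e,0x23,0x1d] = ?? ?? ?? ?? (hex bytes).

MEM[0x13,0x0e,0x23,0x1d] = 93 6b ce b1

[0] 0x1b->0x11 len=2 : 36 c0
[1] 0x1e->0x11 len=6 : 4b 98 93 e8 ce c9
[2] 0x11->0x1f len=8 : 4b 98 93 e8 ce c9 0c 4a
[3] 0x06->0x17 len=7 : 3e 65 40 fa 95 78 9a
[4] 0x0c->0x1c len=4 : 9a b1 6b 8d
query mem[0x13]=0x93, mem[0x0e]=0x6b, mem[0x23]=0xce, mem[0x1d]=0xb1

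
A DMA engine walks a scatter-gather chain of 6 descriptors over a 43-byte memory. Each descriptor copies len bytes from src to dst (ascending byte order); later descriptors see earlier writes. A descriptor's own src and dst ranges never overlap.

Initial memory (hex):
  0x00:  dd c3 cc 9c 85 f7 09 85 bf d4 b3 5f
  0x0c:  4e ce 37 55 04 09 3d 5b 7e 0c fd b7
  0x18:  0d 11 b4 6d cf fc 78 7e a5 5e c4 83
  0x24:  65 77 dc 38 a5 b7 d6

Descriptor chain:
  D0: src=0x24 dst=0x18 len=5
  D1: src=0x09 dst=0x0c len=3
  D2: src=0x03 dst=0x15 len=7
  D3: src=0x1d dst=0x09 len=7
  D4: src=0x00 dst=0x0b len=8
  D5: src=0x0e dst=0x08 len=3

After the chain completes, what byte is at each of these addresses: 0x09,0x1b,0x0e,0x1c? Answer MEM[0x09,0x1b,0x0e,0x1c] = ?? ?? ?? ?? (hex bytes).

  after D0: wrote 5B at 0x18 = 6577dc38a5
  after D1: wrote 3B at 0x0c = d4b35f
  after D2: wrote 7B at 0x15 = 9c85f70985bfd4
  after D3: wrote 7B at 0x09 = fc787ea55ec483
  after D4: wrote 8B at 0x0b = ddc3cc9c85f70985
  after D5: wrote 3B at 0x08 = 9c85f7
query mem[0x09]=0x85, mem[0x1b]=0xd4, mem[0x0e]=0x9c, mem[0x1c]=0xa5

MEM[0x09,0x1b,0x0e,0x1c] = 85 d4 9c a5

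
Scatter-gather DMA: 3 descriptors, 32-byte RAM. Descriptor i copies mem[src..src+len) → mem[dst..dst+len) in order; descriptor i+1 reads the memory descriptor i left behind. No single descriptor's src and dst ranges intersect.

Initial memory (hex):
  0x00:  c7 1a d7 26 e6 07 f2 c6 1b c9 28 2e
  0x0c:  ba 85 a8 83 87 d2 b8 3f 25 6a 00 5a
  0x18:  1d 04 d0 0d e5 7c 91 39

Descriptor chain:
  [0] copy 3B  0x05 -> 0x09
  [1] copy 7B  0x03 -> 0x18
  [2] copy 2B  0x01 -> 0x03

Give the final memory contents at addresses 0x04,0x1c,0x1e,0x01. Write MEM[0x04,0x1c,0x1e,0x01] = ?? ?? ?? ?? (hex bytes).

MEM[0x04,0x1c,0x1e,0x01] = d7 c6 07 1a

D0: mem[0x09..0x0b] <- [07 f2 c6]
D1: mem[0x18..0x1e] <- [26 e6 07 f2 c6 1b 07]
D2: mem[0x03..0x04] <- [1a d7]
query mem[0x04]=0xd7, mem[0x1c]=0xc6, mem[0x1e]=0x07, mem[0x01]=0x1a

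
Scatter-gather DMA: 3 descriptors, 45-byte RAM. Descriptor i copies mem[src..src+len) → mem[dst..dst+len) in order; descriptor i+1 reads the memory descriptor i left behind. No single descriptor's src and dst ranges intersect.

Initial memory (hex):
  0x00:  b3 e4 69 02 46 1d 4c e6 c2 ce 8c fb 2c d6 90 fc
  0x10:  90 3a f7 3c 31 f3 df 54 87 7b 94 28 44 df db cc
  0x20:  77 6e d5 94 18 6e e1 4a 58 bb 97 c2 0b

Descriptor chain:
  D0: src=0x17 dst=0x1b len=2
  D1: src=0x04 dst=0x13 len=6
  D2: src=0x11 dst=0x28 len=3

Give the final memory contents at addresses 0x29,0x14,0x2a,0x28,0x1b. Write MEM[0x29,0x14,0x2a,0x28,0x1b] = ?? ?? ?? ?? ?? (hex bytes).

MEM[0x29,0x14,0x2a,0x28,0x1b] = f7 1d 46 3a 54

D0: mem[0x1b..0x1c] <- [54 87]
D1: mem[0x13..0x18] <- [46 1d 4c e6 c2 ce]
D2: mem[0x28..0x2a] <- [3a f7 46]
query mem[0x29]=0xf7, mem[0x14]=0x1d, mem[0x2a]=0x46, mem[0x28]=0x3a, mem[0x1b]=0x54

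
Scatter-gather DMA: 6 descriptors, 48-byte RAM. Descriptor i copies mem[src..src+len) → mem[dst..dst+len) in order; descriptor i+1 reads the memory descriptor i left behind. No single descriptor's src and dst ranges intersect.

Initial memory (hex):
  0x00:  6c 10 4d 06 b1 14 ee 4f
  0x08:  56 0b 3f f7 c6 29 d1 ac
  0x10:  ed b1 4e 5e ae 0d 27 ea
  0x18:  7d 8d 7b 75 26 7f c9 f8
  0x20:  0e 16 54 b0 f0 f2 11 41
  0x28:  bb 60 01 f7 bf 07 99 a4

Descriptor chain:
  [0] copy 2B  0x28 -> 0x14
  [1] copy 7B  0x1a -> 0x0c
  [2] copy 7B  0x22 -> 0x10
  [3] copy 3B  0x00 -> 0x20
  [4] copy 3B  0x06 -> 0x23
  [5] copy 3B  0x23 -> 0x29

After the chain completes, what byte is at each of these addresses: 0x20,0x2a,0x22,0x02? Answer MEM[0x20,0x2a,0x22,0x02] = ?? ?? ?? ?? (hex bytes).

MEM[0x20,0x2a,0x22,0x02] = 6c 4f 4d 4d

[0] 0x28->0x14 len=2 : bb 60
[1] 0x1a->0x0c len=7 : 7b 75 26 7f c9 f8 0e
[2] 0x22->0x10 len=7 : 54 b0 f0 f2 11 41 bb
[3] 0x00->0x20 len=3 : 6c 10 4d
[4] 0x06->0x23 len=3 : ee 4f 56
[5] 0x23->0x29 len=3 : ee 4f 56
query mem[0x20]=0x6c, mem[0x2a]=0x4f, mem[0x22]=0x4d, mem[0x02]=0x4d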